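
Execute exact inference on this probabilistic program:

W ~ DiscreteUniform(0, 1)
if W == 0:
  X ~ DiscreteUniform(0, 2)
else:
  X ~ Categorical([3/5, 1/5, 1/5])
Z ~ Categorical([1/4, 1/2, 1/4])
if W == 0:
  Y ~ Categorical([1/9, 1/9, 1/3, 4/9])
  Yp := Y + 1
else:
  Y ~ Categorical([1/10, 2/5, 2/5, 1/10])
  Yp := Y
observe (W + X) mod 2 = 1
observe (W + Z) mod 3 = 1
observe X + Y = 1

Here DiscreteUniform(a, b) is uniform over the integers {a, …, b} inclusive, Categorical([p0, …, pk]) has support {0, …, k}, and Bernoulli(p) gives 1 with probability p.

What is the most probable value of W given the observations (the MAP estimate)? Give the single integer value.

argmax_v P(W = v | obs) = 1

Enumerate traces; 2 have nonzero weight after conditioning:
  (W=0, X=1, Z=1, Y=0) weight 1/108
  (W=1, X=0, Z=0, Y=1) weight 3/100
Group by W:
  weight(W=0) = 1/108
  weight(W=1) = 3/100
Total weight = 1/108 + 3/100 = 53/1350
P(W=0 | obs) = 1/108 / 53/1350 = 25/106
P(W=1 | obs) = 3/100 / 53/1350 = 81/106
argmax = 1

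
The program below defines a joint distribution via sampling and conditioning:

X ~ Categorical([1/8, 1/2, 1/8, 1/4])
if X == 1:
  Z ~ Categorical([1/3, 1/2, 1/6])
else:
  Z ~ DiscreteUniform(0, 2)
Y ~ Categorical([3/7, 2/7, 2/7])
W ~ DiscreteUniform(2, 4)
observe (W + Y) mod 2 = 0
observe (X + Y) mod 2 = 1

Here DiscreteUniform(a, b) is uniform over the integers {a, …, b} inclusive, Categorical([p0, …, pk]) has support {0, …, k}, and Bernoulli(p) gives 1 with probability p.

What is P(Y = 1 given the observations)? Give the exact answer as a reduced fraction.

Enumerate traces; 30 have nonzero weight after conditioning:
  (X=0, Z=0, Y=1, W=3) weight 1/252
  (X=0, Z=1, Y=1, W=3) weight 1/252
  (X=0, Z=2, Y=1, W=3) weight 1/252
  (X=1, Z=0, Y=0, W=2) weight 1/42
  (X=1, Z=0, Y=0, W=4) weight 1/42
  (X=1, Z=0, Y=2, W=2) weight 1/63
  (X=1, Z=0, Y=2, W=4) weight 1/63
  (X=1, Z=1, Y=0, W=2) weight 1/28
  … 22 more
Group by Y:
  weight(Y=0) = 3/14
  weight(Y=1) = 1/42
  weight(Y=2) = 1/7
Total weight = 3/14 + 1/42 + 1/7 = 8/21
P(Y=0 | obs) = 3/14 / 8/21 = 9/16
P(Y=1 | obs) = 1/42 / 8/21 = 1/16
P(Y=2 | obs) = 1/7 / 8/21 = 3/8

P(Y = 1 | obs) = 1/16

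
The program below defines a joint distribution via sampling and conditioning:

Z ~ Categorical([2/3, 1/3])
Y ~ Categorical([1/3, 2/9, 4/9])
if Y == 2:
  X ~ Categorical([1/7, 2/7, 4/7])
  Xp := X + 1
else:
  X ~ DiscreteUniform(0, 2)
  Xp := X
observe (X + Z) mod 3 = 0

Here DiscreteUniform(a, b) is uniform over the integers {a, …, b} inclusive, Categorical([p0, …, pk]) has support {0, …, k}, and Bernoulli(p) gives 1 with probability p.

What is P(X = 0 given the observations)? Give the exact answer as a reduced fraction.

Enumerate traces; 6 have nonzero weight after conditioning:
  (Z=0, Y=0, X=0) weight 2/27
  (Z=0, Y=1, X=0) weight 4/81
  (Z=0, Y=2, X=0) weight 8/189
  (Z=1, Y=0, X=2) weight 1/27
  (Z=1, Y=1, X=2) weight 2/81
  (Z=1, Y=2, X=2) weight 16/189
Group by X:
  weight(X=0) = 94/567
  weight(X=2) = 83/567
Total weight = 94/567 + 83/567 = 59/189
P(X=0 | obs) = 94/567 / 59/189 = 94/177
P(X=2 | obs) = 83/567 / 59/189 = 83/177

P(X = 0 | obs) = 94/177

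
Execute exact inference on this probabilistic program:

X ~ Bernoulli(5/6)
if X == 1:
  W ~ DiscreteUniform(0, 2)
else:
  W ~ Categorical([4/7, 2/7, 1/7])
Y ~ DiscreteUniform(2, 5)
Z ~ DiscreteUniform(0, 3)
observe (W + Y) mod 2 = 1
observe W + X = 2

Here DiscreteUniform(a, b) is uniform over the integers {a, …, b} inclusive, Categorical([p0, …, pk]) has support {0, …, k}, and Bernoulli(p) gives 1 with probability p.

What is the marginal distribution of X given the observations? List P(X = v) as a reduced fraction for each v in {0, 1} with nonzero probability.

P(X=0) = 3/38, P(X=1) = 35/38

Enumerate traces; 16 have nonzero weight after conditioning:
  (X=0, W=2, Y=3, Z=0) weight 1/672
  (X=0, W=2, Y=3, Z=1) weight 1/672
  (X=0, W=2, Y=3, Z=2) weight 1/672
  (X=0, W=2, Y=3, Z=3) weight 1/672
  (X=0, W=2, Y=5, Z=0) weight 1/672
  (X=0, W=2, Y=5, Z=1) weight 1/672
  (X=0, W=2, Y=5, Z=2) weight 1/672
  (X=0, W=2, Y=5, Z=3) weight 1/672
  (X=1, W=1, Y=2, Z=0) weight 5/288
  … 7 more
Group by X:
  weight(X=0) = 1/84
  weight(X=1) = 5/36
Total weight = 1/84 + 5/36 = 19/126
P(X=0 | obs) = 1/84 / 19/126 = 3/38
P(X=1 | obs) = 5/36 / 19/126 = 35/38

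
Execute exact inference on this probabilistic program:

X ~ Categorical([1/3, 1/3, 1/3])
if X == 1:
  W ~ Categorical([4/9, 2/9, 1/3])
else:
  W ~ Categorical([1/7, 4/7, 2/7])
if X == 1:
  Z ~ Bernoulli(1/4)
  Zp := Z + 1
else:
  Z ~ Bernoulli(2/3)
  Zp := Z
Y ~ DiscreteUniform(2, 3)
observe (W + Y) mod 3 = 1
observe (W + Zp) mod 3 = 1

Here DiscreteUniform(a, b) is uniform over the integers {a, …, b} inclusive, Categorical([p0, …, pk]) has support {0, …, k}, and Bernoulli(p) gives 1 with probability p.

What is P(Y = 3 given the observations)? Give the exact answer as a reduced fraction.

P(Y = 3 | obs) = 32/39

Enumerate traces; 3 have nonzero weight after conditioning:
  (X=0, W=1, Z=0, Y=3) weight 2/63
  (X=1, W=2, Z=1, Y=2) weight 1/72
  (X=2, W=1, Z=0, Y=3) weight 2/63
Group by Y:
  weight(Y=2) = 1/72
  weight(Y=3) = 4/63
Total weight = 1/72 + 4/63 = 13/168
P(Y=2 | obs) = 1/72 / 13/168 = 7/39
P(Y=3 | obs) = 4/63 / 13/168 = 32/39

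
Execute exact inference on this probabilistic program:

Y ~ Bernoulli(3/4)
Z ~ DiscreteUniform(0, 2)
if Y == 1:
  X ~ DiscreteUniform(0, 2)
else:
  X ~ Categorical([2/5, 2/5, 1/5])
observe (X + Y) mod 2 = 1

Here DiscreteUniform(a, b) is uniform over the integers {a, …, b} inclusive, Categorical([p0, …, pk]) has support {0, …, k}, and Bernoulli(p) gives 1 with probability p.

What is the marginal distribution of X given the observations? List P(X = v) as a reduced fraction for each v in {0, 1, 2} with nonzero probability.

Enumerate traces; 9 have nonzero weight after conditioning:
  (Y=0, Z=0, X=1) weight 1/30
  (Y=0, Z=1, X=1) weight 1/30
  (Y=0, Z=2, X=1) weight 1/30
  (Y=1, Z=0, X=0) weight 1/12
  (Y=1, Z=0, X=2) weight 1/12
  (Y=1, Z=1, X=0) weight 1/12
  (Y=1, Z=1, X=2) weight 1/12
  (Y=1, Z=2, X=0) weight 1/12
  … 1 more
Group by X:
  weight(X=0) = 1/4
  weight(X=1) = 1/10
  weight(X=2) = 1/4
Total weight = 1/4 + 1/10 + 1/4 = 3/5
P(X=0 | obs) = 1/4 / 3/5 = 5/12
P(X=1 | obs) = 1/10 / 3/5 = 1/6
P(X=2 | obs) = 1/4 / 3/5 = 5/12

P(X=0) = 5/12, P(X=1) = 1/6, P(X=2) = 5/12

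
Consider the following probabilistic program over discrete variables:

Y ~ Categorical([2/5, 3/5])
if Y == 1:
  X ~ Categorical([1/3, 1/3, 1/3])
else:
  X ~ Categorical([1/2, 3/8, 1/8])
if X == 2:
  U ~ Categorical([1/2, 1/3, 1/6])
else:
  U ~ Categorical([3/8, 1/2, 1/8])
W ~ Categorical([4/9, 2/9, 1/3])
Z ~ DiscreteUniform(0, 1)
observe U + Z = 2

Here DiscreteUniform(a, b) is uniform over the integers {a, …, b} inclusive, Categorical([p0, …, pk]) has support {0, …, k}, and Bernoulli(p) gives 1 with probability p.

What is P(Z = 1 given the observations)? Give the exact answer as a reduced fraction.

Enumerate traces; 36 have nonzero weight after conditioning:
  (Y=0, X=0, U=1, W=0, Z=1) weight 1/45
  (Y=0, X=0, U=1, W=1, Z=1) weight 1/90
  (Y=0, X=0, U=1, W=2, Z=1) weight 1/60
  (Y=0, X=0, U=2, W=0, Z=0) weight 1/180
  (Y=0, X=0, U=2, W=1, Z=0) weight 1/360
  (Y=0, X=0, U=2, W=2, Z=0) weight 1/240
  (Y=0, X=1, U=1, W=0, Z=1) weight 1/60
  (Y=0, X=1, U=1, W=1, Z=1) weight 1/120
  … 28 more
Group by Z:
  weight(Z=0) = 13/192
  weight(Z=1) = 11/48
Total weight = 13/192 + 11/48 = 19/64
P(Z=0 | obs) = 13/192 / 19/64 = 13/57
P(Z=1 | obs) = 11/48 / 19/64 = 44/57

P(Z = 1 | obs) = 44/57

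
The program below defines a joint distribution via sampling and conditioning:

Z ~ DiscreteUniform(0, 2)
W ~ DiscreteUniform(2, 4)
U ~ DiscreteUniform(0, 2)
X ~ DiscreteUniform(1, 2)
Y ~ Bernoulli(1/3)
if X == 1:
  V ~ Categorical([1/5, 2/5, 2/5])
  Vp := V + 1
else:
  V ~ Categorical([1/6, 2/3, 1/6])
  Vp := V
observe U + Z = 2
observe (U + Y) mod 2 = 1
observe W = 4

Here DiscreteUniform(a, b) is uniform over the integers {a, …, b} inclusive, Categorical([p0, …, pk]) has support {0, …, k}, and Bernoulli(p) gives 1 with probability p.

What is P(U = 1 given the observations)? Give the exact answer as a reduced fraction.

P(U = 1 | obs) = 1/2

Enumerate traces; 18 have nonzero weight after conditioning:
  (Z=0, W=4, U=2, X=1, Y=1, V=0) weight 1/810
  (Z=0, W=4, U=2, X=1, Y=1, V=1) weight 1/405
  (Z=0, W=4, U=2, X=1, Y=1, V=2) weight 1/405
  (Z=0, W=4, U=2, X=2, Y=1, V=0) weight 1/972
  (Z=0, W=4, U=2, X=2, Y=1, V=1) weight 1/243
  (Z=0, W=4, U=2, X=2, Y=1, V=2) weight 1/972
  (Z=1, W=4, U=1, X=1, Y=0, V=0) weight 1/405
  (Z=1, W=4, U=1, X=1, Y=0, V=1) weight 2/405
  (Z=2, W=4, U=0, X=1, Y=1, V=0) weight 1/810
  … 9 more
Group by U:
  weight(U=0) = 1/81
  weight(U=1) = 2/81
  weight(U=2) = 1/81
Total weight = 1/81 + 2/81 + 1/81 = 4/81
P(U=0 | obs) = 1/81 / 4/81 = 1/4
P(U=1 | obs) = 2/81 / 4/81 = 1/2
P(U=2 | obs) = 1/81 / 4/81 = 1/4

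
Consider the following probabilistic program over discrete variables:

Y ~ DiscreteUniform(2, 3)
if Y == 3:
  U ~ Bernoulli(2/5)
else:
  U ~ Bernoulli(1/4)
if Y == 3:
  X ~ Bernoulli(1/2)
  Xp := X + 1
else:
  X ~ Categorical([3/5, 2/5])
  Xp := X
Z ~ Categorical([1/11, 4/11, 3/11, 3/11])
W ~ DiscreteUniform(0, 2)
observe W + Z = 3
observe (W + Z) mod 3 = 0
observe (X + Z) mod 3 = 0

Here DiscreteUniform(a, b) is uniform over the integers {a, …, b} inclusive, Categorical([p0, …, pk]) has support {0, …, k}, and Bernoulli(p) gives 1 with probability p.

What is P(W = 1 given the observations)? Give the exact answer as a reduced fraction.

P(W = 1 | obs) = 9/20

Enumerate traces; 8 have nonzero weight after conditioning:
  (Y=2, U=0, X=0, Z=3, W=0) weight 9/440
  (Y=2, U=0, X=1, Z=2, W=1) weight 3/220
  (Y=2, U=1, X=0, Z=3, W=0) weight 3/440
  (Y=2, U=1, X=1, Z=2, W=1) weight 1/220
  (Y=3, U=0, X=0, Z=3, W=0) weight 3/220
  (Y=3, U=0, X=1, Z=2, W=1) weight 3/220
  (Y=3, U=1, X=0, Z=3, W=0) weight 1/110
  (Y=3, U=1, X=1, Z=2, W=1) weight 1/110
Group by W:
  weight(W=0) = 1/20
  weight(W=1) = 9/220
Total weight = 1/20 + 9/220 = 1/11
P(W=0 | obs) = 1/20 / 1/11 = 11/20
P(W=1 | obs) = 9/220 / 1/11 = 9/20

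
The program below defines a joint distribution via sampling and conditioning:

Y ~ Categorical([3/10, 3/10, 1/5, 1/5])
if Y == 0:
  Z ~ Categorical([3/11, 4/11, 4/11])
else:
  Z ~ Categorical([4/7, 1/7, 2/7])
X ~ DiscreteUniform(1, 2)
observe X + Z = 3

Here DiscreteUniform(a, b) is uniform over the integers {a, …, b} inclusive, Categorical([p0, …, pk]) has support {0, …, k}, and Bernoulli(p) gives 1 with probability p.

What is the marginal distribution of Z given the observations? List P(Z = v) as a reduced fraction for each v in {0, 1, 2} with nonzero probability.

Enumerate traces; 8 have nonzero weight after conditioning:
  (Y=0, Z=1, X=2) weight 3/55
  (Y=0, Z=2, X=1) weight 3/55
  (Y=1, Z=1, X=2) weight 3/140
  (Y=1, Z=2, X=1) weight 3/70
  (Y=2, Z=1, X=2) weight 1/70
  (Y=2, Z=2, X=1) weight 1/35
  (Y=3, Z=1, X=2) weight 1/70
  (Y=3, Z=2, X=1) weight 1/35
Group by Z:
  weight(Z=1) = 23/220
  weight(Z=2) = 17/110
Total weight = 23/220 + 17/110 = 57/220
P(Z=1 | obs) = 23/220 / 57/220 = 23/57
P(Z=2 | obs) = 17/110 / 57/220 = 34/57

P(Z=1) = 23/57, P(Z=2) = 34/57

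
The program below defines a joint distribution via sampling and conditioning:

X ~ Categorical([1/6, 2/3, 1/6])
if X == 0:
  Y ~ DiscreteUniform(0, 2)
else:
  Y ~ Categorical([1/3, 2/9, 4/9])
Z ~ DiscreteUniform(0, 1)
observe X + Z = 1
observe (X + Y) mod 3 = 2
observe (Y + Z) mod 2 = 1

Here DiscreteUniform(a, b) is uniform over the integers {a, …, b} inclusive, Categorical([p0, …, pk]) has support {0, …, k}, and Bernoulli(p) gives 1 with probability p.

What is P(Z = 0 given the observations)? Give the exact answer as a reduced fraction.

Enumerate traces; 2 have nonzero weight after conditioning:
  (X=0, Y=2, Z=1) weight 1/36
  (X=1, Y=1, Z=0) weight 2/27
Group by Z:
  weight(Z=0) = 2/27
  weight(Z=1) = 1/36
Total weight = 2/27 + 1/36 = 11/108
P(Z=0 | obs) = 2/27 / 11/108 = 8/11
P(Z=1 | obs) = 1/36 / 11/108 = 3/11

P(Z = 0 | obs) = 8/11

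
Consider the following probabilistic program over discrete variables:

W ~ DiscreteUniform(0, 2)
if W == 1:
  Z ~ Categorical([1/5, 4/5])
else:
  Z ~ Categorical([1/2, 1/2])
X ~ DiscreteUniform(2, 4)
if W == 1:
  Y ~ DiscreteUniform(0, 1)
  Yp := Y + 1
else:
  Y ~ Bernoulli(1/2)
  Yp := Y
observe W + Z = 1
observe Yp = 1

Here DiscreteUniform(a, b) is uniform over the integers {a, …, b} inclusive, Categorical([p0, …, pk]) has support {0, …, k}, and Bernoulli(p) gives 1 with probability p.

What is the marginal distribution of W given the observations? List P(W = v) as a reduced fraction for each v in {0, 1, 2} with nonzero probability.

Enumerate traces; 6 have nonzero weight after conditioning:
  (W=0, Z=1, X=2, Y=1) weight 1/36
  (W=0, Z=1, X=3, Y=1) weight 1/36
  (W=0, Z=1, X=4, Y=1) weight 1/36
  (W=1, Z=0, X=2, Y=0) weight 1/90
  (W=1, Z=0, X=3, Y=0) weight 1/90
  (W=1, Z=0, X=4, Y=0) weight 1/90
Group by W:
  weight(W=0) = 1/12
  weight(W=1) = 1/30
Total weight = 1/12 + 1/30 = 7/60
P(W=0 | obs) = 1/12 / 7/60 = 5/7
P(W=1 | obs) = 1/30 / 7/60 = 2/7

P(W=0) = 5/7, P(W=1) = 2/7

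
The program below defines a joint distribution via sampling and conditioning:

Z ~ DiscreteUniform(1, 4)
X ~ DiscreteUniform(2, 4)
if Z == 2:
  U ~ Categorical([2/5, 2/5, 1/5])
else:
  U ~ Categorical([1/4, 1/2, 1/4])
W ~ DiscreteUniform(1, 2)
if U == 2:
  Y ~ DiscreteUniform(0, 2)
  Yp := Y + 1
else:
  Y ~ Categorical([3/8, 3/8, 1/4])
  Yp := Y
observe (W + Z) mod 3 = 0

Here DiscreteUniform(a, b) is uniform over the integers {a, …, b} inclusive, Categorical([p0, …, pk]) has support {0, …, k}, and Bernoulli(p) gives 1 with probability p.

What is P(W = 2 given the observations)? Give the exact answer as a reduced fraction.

P(W = 2 | obs) = 2/3

Enumerate traces; 81 have nonzero weight after conditioning:
  (Z=1, X=2, U=0, W=2, Y=0) weight 1/256
  (Z=1, X=2, U=0, W=2, Y=1) weight 1/256
  (Z=1, X=2, U=0, W=2, Y=2) weight 1/384
  (Z=1, X=2, U=1, W=2, Y=0) weight 1/128
  (Z=1, X=2, U=1, W=2, Y=1) weight 1/128
  (Z=1, X=2, U=1, W=2, Y=2) weight 1/192
  (Z=1, X=2, U=2, W=2, Y=0) weight 1/288
  (Z=1, X=2, U=2, W=2, Y=1) weight 1/288
  (Z=2, X=2, U=0, W=1, Y=0) weight 1/160
  … 72 more
Group by W:
  weight(W=1) = 1/8
  weight(W=2) = 1/4
Total weight = 1/8 + 1/4 = 3/8
P(W=1 | obs) = 1/8 / 3/8 = 1/3
P(W=2 | obs) = 1/4 / 3/8 = 2/3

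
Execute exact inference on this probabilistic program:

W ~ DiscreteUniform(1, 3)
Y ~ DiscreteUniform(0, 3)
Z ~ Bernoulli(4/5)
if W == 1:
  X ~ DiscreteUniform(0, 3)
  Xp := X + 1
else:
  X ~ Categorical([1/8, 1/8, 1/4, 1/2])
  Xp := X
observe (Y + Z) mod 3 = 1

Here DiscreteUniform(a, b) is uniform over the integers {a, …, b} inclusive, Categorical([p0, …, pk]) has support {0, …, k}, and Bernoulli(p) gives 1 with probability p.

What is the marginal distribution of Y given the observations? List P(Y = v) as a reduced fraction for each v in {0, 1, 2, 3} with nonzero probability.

Enumerate traces; 36 have nonzero weight after conditioning:
  (W=1, Y=0, Z=1, X=0) weight 1/60
  (W=1, Y=0, Z=1, X=1) weight 1/60
  (W=1, Y=0, Z=1, X=2) weight 1/60
  (W=1, Y=0, Z=1, X=3) weight 1/60
  (W=1, Y=1, Z=0, X=0) weight 1/240
  (W=1, Y=1, Z=0, X=1) weight 1/240
  (W=1, Y=1, Z=0, X=2) weight 1/240
  (W=1, Y=1, Z=0, X=3) weight 1/240
  (W=1, Y=3, Z=1, X=0) weight 1/60
  … 27 more
Group by Y:
  weight(Y=0) = 1/5
  weight(Y=1) = 1/20
  weight(Y=3) = 1/5
Total weight = 1/5 + 1/20 + 1/5 = 9/20
P(Y=0 | obs) = 1/5 / 9/20 = 4/9
P(Y=1 | obs) = 1/20 / 9/20 = 1/9
P(Y=3 | obs) = 1/5 / 9/20 = 4/9

P(Y=0) = 4/9, P(Y=1) = 1/9, P(Y=3) = 4/9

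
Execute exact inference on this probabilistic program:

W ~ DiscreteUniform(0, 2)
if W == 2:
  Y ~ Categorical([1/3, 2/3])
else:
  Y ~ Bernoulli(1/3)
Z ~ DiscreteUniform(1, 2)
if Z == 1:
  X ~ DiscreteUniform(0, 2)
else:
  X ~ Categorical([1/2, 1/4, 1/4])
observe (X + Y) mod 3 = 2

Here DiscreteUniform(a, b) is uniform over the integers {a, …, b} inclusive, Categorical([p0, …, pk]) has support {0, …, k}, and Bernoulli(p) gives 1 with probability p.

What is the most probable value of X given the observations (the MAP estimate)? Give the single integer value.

argmax_v P(X = v | obs) = 2

Enumerate traces; 12 have nonzero weight after conditioning:
  (W=0, Y=0, Z=1, X=2) weight 1/27
  (W=0, Y=0, Z=2, X=2) weight 1/36
  (W=0, Y=1, Z=1, X=1) weight 1/54
  (W=0, Y=1, Z=2, X=1) weight 1/72
  (W=1, Y=0, Z=1, X=2) weight 1/27
  (W=1, Y=0, Z=2, X=2) weight 1/36
  (W=1, Y=1, Z=1, X=1) weight 1/54
  (W=1, Y=1, Z=2, X=1) weight 1/72
  … 4 more
Group by X:
  weight(X=1) = 7/54
  weight(X=2) = 35/216
Total weight = 7/54 + 35/216 = 7/24
P(X=1 | obs) = 7/54 / 7/24 = 4/9
P(X=2 | obs) = 35/216 / 7/24 = 5/9
argmax = 2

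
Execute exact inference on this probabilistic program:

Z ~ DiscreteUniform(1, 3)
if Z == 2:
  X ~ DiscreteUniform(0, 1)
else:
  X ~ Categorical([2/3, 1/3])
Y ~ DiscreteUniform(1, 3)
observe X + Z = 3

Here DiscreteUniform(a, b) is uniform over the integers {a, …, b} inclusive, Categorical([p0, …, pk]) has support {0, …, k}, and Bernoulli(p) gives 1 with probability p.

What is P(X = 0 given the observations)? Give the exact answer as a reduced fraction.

P(X = 0 | obs) = 4/7

Enumerate traces; 6 have nonzero weight after conditioning:
  (Z=2, X=1, Y=1) weight 1/18
  (Z=2, X=1, Y=2) weight 1/18
  (Z=2, X=1, Y=3) weight 1/18
  (Z=3, X=0, Y=1) weight 2/27
  (Z=3, X=0, Y=2) weight 2/27
  (Z=3, X=0, Y=3) weight 2/27
Group by X:
  weight(X=0) = 2/9
  weight(X=1) = 1/6
Total weight = 2/9 + 1/6 = 7/18
P(X=0 | obs) = 2/9 / 7/18 = 4/7
P(X=1 | obs) = 1/6 / 7/18 = 3/7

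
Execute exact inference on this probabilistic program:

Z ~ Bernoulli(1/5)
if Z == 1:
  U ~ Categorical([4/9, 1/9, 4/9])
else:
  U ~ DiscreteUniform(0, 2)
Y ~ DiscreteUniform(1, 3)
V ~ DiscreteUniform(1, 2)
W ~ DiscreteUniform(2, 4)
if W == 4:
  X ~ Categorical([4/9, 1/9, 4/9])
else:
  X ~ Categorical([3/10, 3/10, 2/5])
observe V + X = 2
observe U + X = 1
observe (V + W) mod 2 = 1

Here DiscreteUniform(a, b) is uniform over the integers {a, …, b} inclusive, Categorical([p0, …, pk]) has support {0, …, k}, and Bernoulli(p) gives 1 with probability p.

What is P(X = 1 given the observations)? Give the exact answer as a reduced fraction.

Enumerate traces; 18 have nonzero weight after conditioning:
  (Z=0, U=0, Y=1, V=1, W=2, X=1) weight 1/225
  (Z=0, U=0, Y=1, V=1, W=4, X=1) weight 2/1215
  (Z=0, U=0, Y=2, V=1, W=2, X=1) weight 1/225
  (Z=0, U=0, Y=2, V=1, W=4, X=1) weight 2/1215
  (Z=0, U=0, Y=3, V=1, W=2, X=1) weight 1/225
  (Z=0, U=0, Y=3, V=1, W=4, X=1) weight 2/1215
  (Z=0, U=1, Y=1, V=2, W=3, X=0) weight 1/225
  (Z=0, U=1, Y=2, V=2, W=3, X=0) weight 1/225
  … 10 more
Group by X:
  weight(X=0) = 13/900
  weight(X=1) = 148/6075
Total weight = 13/900 + 148/6075 = 943/24300
P(X=0 | obs) = 13/900 / 943/24300 = 351/943
P(X=1 | obs) = 148/6075 / 943/24300 = 592/943

P(X = 1 | obs) = 592/943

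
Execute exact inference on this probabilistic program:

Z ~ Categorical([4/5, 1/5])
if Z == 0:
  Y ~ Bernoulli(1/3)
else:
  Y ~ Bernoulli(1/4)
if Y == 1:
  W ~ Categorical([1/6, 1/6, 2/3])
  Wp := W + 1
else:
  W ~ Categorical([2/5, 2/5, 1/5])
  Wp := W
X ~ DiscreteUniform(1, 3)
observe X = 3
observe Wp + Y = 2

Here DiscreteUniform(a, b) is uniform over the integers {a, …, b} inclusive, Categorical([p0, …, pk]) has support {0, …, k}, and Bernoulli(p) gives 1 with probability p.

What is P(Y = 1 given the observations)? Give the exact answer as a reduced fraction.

P(Y = 1 | obs) = 95/341

Enumerate traces; 4 have nonzero weight after conditioning:
  (Z=0, Y=0, W=2, X=3) weight 8/225
  (Z=0, Y=1, W=0, X=3) weight 2/135
  (Z=1, Y=0, W=2, X=3) weight 1/100
  (Z=1, Y=1, W=0, X=3) weight 1/360
Group by Y:
  weight(Y=0) = 41/900
  weight(Y=1) = 19/1080
Total weight = 41/900 + 19/1080 = 341/5400
P(Y=0 | obs) = 41/900 / 341/5400 = 246/341
P(Y=1 | obs) = 19/1080 / 341/5400 = 95/341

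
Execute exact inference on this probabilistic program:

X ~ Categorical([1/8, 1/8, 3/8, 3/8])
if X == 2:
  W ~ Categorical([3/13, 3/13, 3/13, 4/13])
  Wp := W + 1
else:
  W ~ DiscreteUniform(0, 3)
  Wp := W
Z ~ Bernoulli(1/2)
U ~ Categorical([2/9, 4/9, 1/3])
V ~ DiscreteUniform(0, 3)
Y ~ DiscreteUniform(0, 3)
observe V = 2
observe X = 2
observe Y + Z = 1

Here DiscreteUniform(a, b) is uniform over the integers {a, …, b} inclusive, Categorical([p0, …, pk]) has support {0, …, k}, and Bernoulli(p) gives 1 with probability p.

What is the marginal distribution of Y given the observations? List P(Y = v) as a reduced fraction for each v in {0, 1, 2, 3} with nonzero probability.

P(Y=0) = 1/2, P(Y=1) = 1/2

Enumerate traces; 24 have nonzero weight after conditioning:
  (X=2, W=0, Z=0, U=0, V=2, Y=1) weight 1/1664
  (X=2, W=0, Z=0, U=1, V=2, Y=1) weight 1/832
  (X=2, W=0, Z=0, U=2, V=2, Y=1) weight 3/3328
  (X=2, W=0, Z=1, U=0, V=2, Y=0) weight 1/1664
  (X=2, W=0, Z=1, U=1, V=2, Y=0) weight 1/832
  (X=2, W=0, Z=1, U=2, V=2, Y=0) weight 3/3328
  (X=2, W=1, Z=0, U=0, V=2, Y=1) weight 1/1664
  (X=2, W=1, Z=0, U=1, V=2, Y=1) weight 1/832
  … 16 more
Group by Y:
  weight(Y=0) = 3/256
  weight(Y=1) = 3/256
Total weight = 3/256 + 3/256 = 3/128
P(Y=0 | obs) = 3/256 / 3/128 = 1/2
P(Y=1 | obs) = 3/256 / 3/128 = 1/2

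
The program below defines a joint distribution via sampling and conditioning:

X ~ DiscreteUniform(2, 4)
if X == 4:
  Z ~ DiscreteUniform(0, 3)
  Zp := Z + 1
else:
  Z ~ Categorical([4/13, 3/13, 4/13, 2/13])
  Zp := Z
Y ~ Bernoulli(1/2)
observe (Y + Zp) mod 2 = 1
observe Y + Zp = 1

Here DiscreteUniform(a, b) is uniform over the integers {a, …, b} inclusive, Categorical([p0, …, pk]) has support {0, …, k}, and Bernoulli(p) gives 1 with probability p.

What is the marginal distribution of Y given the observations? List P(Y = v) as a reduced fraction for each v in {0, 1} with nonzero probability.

Enumerate traces; 5 have nonzero weight after conditioning:
  (X=2, Z=0, Y=1) weight 2/39
  (X=2, Z=1, Y=0) weight 1/26
  (X=3, Z=0, Y=1) weight 2/39
  (X=3, Z=1, Y=0) weight 1/26
  (X=4, Z=0, Y=0) weight 1/24
Group by Y:
  weight(Y=0) = 37/312
  weight(Y=1) = 4/39
Total weight = 37/312 + 4/39 = 23/104
P(Y=0 | obs) = 37/312 / 23/104 = 37/69
P(Y=1 | obs) = 4/39 / 23/104 = 32/69

P(Y=0) = 37/69, P(Y=1) = 32/69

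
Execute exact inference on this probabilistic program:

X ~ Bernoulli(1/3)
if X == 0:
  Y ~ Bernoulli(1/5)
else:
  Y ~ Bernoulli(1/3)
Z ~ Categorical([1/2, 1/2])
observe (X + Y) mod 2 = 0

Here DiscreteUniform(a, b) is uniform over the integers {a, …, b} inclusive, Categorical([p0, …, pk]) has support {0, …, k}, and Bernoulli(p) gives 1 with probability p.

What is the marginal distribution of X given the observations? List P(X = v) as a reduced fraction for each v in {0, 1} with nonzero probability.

Enumerate traces; 4 have nonzero weight after conditioning:
  (X=0, Y=0, Z=0) weight 4/15
  (X=0, Y=0, Z=1) weight 4/15
  (X=1, Y=1, Z=0) weight 1/18
  (X=1, Y=1, Z=1) weight 1/18
Group by X:
  weight(X=0) = 8/15
  weight(X=1) = 1/9
Total weight = 8/15 + 1/9 = 29/45
P(X=0 | obs) = 8/15 / 29/45 = 24/29
P(X=1 | obs) = 1/9 / 29/45 = 5/29

P(X=0) = 24/29, P(X=1) = 5/29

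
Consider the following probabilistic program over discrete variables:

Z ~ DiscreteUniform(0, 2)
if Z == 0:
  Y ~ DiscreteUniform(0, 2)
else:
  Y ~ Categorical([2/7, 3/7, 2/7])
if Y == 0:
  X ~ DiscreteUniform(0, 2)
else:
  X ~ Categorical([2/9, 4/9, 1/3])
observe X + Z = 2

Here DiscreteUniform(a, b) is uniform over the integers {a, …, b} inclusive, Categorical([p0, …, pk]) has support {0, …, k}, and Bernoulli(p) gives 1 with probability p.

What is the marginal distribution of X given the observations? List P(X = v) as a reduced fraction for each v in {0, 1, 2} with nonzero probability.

P(X=0) = 16/63, P(X=1) = 26/63, P(X=2) = 1/3

Enumerate traces; 9 have nonzero weight after conditioning:
  (Z=0, Y=0, X=2) weight 1/27
  (Z=0, Y=1, X=2) weight 1/27
  (Z=0, Y=2, X=2) weight 1/27
  (Z=1, Y=0, X=1) weight 2/63
  (Z=1, Y=1, X=1) weight 4/63
  (Z=1, Y=2, X=1) weight 8/189
  (Z=2, Y=0, X=0) weight 2/63
  (Z=2, Y=1, X=0) weight 2/63
  … 1 more
Group by X:
  weight(X=0) = 16/189
  weight(X=1) = 26/189
  weight(X=2) = 1/9
Total weight = 16/189 + 26/189 + 1/9 = 1/3
P(X=0 | obs) = 16/189 / 1/3 = 16/63
P(X=1 | obs) = 26/189 / 1/3 = 26/63
P(X=2 | obs) = 1/9 / 1/3 = 1/3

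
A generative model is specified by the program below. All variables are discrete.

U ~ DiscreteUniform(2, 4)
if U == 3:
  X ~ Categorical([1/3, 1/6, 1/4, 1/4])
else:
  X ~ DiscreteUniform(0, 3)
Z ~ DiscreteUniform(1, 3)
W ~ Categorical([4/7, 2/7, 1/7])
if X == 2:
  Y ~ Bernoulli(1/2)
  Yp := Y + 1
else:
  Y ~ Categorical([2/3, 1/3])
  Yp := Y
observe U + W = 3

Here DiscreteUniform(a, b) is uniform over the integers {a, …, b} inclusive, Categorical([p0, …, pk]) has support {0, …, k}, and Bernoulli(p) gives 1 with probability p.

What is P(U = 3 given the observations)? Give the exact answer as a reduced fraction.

Enumerate traces; 48 have nonzero weight after conditioning:
  (U=2, X=0, Z=1, W=1, Y=0) weight 1/189
  (U=2, X=0, Z=1, W=1, Y=1) weight 1/378
  (U=2, X=0, Z=2, W=1, Y=0) weight 1/189
  (U=2, X=0, Z=2, W=1, Y=1) weight 1/378
  (U=2, X=0, Z=3, W=1, Y=0) weight 1/189
  (U=2, X=0, Z=3, W=1, Y=1) weight 1/378
  (U=2, X=1, Z=1, W=1, Y=0) weight 1/189
  (U=2, X=1, Z=1, W=1, Y=1) weight 1/378
  (U=3, X=0, Z=1, W=0, Y=0) weight 8/567
  … 39 more
Group by U:
  weight(U=2) = 2/21
  weight(U=3) = 4/21
Total weight = 2/21 + 4/21 = 2/7
P(U=2 | obs) = 2/21 / 2/7 = 1/3
P(U=3 | obs) = 4/21 / 2/7 = 2/3

P(U = 3 | obs) = 2/3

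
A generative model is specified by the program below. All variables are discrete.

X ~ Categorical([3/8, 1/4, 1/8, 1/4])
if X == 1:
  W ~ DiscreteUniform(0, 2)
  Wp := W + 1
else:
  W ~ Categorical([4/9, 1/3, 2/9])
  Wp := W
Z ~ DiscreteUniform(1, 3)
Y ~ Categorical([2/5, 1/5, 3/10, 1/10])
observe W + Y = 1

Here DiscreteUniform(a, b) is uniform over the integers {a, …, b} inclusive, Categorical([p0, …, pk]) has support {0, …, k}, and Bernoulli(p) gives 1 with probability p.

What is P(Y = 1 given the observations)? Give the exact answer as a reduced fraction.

Enumerate traces; 24 have nonzero weight after conditioning:
  (X=0, W=0, Z=1, Y=1) weight 1/90
  (X=0, W=0, Z=2, Y=1) weight 1/90
  (X=0, W=0, Z=3, Y=1) weight 1/90
  (X=0, W=1, Z=1, Y=0) weight 1/60
  (X=0, W=1, Z=2, Y=0) weight 1/60
  (X=0, W=1, Z=3, Y=0) weight 1/60
  (X=1, W=0, Z=1, Y=1) weight 1/180
  (X=1, W=0, Z=2, Y=1) weight 1/180
  … 16 more
Group by Y:
  weight(Y=0) = 2/15
  weight(Y=1) = 1/12
Total weight = 2/15 + 1/12 = 13/60
P(Y=0 | obs) = 2/15 / 13/60 = 8/13
P(Y=1 | obs) = 1/12 / 13/60 = 5/13

P(Y = 1 | obs) = 5/13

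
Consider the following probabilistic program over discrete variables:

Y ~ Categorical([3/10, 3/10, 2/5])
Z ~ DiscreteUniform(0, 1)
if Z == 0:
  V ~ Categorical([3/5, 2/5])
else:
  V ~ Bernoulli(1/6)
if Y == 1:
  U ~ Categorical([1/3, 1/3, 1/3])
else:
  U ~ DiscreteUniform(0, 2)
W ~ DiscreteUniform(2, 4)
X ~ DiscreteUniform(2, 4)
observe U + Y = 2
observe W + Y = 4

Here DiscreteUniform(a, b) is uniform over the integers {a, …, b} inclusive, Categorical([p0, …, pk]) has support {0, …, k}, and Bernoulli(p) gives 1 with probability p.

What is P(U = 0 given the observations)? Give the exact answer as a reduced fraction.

P(U = 0 | obs) = 2/5

Enumerate traces; 36 have nonzero weight after conditioning:
  (Y=0, Z=0, V=0, U=2, W=4, X=2) weight 1/300
  (Y=0, Z=0, V=0, U=2, W=4, X=3) weight 1/300
  (Y=0, Z=0, V=0, U=2, W=4, X=4) weight 1/300
  (Y=0, Z=0, V=1, U=2, W=4, X=2) weight 1/450
  (Y=0, Z=0, V=1, U=2, W=4, X=3) weight 1/450
  (Y=0, Z=0, V=1, U=2, W=4, X=4) weight 1/450
  (Y=0, Z=1, V=0, U=2, W=4, X=2) weight 1/216
  (Y=0, Z=1, V=0, U=2, W=4, X=3) weight 1/216
  (Y=1, Z=0, V=0, U=1, W=3, X=2) weight 1/300
  (Y=2, Z=0, V=0, U=0, W=2, X=2) weight 1/225
  … 26 more
Group by U:
  weight(U=0) = 2/45
  weight(U=1) = 1/30
  weight(U=2) = 1/30
Total weight = 2/45 + 1/30 + 1/30 = 1/9
P(U=0 | obs) = 2/45 / 1/9 = 2/5
P(U=1 | obs) = 1/30 / 1/9 = 3/10
P(U=2 | obs) = 1/30 / 1/9 = 3/10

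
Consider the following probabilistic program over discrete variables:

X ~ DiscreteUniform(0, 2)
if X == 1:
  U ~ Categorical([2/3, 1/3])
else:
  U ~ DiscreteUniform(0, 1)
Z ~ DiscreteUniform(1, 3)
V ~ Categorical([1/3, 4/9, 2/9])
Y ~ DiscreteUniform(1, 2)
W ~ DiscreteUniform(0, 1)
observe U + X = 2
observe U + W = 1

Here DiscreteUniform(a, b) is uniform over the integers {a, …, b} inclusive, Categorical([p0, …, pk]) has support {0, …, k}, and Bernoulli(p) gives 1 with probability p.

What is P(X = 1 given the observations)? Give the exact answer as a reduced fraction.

P(X = 1 | obs) = 2/5

Enumerate traces; 36 have nonzero weight after conditioning:
  (X=1, U=1, Z=1, V=0, Y=1, W=0) weight 1/324
  (X=1, U=1, Z=1, V=0, Y=2, W=0) weight 1/324
  (X=1, U=1, Z=1, V=1, Y=1, W=0) weight 1/243
  (X=1, U=1, Z=1, V=1, Y=2, W=0) weight 1/243
  (X=1, U=1, Z=1, V=2, Y=1, W=0) weight 1/486
  (X=1, U=1, Z=1, V=2, Y=2, W=0) weight 1/486
  (X=1, U=1, Z=2, V=0, Y=1, W=0) weight 1/324
  (X=1, U=1, Z=2, V=0, Y=2, W=0) weight 1/324
  (X=2, U=0, Z=1, V=0, Y=1, W=1) weight 1/216
  … 27 more
Group by X:
  weight(X=1) = 1/18
  weight(X=2) = 1/12
Total weight = 1/18 + 1/12 = 5/36
P(X=1 | obs) = 1/18 / 5/36 = 2/5
P(X=2 | obs) = 1/12 / 5/36 = 3/5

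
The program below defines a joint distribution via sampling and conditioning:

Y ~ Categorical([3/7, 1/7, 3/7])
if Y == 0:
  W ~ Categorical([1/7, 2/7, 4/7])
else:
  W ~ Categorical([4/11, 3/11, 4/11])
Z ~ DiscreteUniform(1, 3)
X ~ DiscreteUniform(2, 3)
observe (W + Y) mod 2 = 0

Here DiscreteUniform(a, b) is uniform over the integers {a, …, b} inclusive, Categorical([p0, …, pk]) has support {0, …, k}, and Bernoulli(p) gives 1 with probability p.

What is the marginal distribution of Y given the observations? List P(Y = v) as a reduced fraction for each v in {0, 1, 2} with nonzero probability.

P(Y=0) = 55/118, P(Y=1) = 7/118, P(Y=2) = 28/59

Enumerate traces; 30 have nonzero weight after conditioning:
  (Y=0, W=0, Z=1, X=2) weight 1/98
  (Y=0, W=0, Z=1, X=3) weight 1/98
  (Y=0, W=0, Z=2, X=2) weight 1/98
  (Y=0, W=0, Z=2, X=3) weight 1/98
  (Y=0, W=0, Z=3, X=2) weight 1/98
  (Y=0, W=0, Z=3, X=3) weight 1/98
  (Y=0, W=2, Z=1, X=2) weight 2/49
  (Y=0, W=2, Z=1, X=3) weight 2/49
  (Y=1, W=1, Z=1, X=2) weight 1/154
  (Y=2, W=0, Z=1, X=2) weight 2/77
  … 20 more
Group by Y:
  weight(Y=0) = 15/49
  weight(Y=1) = 3/77
  weight(Y=2) = 24/77
Total weight = 15/49 + 3/77 + 24/77 = 354/539
P(Y=0 | obs) = 15/49 / 354/539 = 55/118
P(Y=1 | obs) = 3/77 / 354/539 = 7/118
P(Y=2 | obs) = 24/77 / 354/539 = 28/59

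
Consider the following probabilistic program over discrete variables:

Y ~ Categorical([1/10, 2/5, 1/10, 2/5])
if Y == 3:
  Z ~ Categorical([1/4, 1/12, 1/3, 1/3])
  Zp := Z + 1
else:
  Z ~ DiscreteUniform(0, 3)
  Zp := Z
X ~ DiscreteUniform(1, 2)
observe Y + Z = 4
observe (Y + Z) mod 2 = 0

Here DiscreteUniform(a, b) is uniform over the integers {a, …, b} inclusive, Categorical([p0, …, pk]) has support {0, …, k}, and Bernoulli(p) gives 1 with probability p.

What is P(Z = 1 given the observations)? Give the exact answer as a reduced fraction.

Enumerate traces; 6 have nonzero weight after conditioning:
  (Y=1, Z=3, X=1) weight 1/20
  (Y=1, Z=3, X=2) weight 1/20
  (Y=2, Z=2, X=1) weight 1/80
  (Y=2, Z=2, X=2) weight 1/80
  (Y=3, Z=1, X=1) weight 1/60
  (Y=3, Z=1, X=2) weight 1/60
Group by Z:
  weight(Z=1) = 1/30
  weight(Z=2) = 1/40
  weight(Z=3) = 1/10
Total weight = 1/30 + 1/40 + 1/10 = 19/120
P(Z=1 | obs) = 1/30 / 19/120 = 4/19
P(Z=2 | obs) = 1/40 / 19/120 = 3/19
P(Z=3 | obs) = 1/10 / 19/120 = 12/19

P(Z = 1 | obs) = 4/19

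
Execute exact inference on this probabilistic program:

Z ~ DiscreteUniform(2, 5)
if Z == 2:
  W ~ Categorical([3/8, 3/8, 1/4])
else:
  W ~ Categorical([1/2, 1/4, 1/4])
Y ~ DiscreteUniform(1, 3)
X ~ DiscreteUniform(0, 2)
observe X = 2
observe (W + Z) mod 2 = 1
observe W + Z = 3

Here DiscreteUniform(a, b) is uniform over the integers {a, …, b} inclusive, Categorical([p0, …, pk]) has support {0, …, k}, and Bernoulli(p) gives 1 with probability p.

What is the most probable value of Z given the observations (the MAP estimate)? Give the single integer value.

Enumerate traces; 6 have nonzero weight after conditioning:
  (Z=2, W=1, Y=1, X=2) weight 1/96
  (Z=2, W=1, Y=2, X=2) weight 1/96
  (Z=2, W=1, Y=3, X=2) weight 1/96
  (Z=3, W=0, Y=1, X=2) weight 1/72
  (Z=3, W=0, Y=2, X=2) weight 1/72
  (Z=3, W=0, Y=3, X=2) weight 1/72
Group by Z:
  weight(Z=2) = 1/32
  weight(Z=3) = 1/24
Total weight = 1/32 + 1/24 = 7/96
P(Z=2 | obs) = 1/32 / 7/96 = 3/7
P(Z=3 | obs) = 1/24 / 7/96 = 4/7
argmax = 3

argmax_v P(Z = v | obs) = 3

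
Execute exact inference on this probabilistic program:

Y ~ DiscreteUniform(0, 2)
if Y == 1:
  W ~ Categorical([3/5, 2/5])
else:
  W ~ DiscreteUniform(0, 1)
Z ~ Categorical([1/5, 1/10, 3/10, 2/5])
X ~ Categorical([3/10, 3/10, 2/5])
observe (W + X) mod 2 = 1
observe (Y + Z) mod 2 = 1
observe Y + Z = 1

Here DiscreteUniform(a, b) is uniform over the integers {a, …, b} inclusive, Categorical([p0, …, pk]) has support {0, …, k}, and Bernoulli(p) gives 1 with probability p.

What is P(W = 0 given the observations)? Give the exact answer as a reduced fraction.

Enumerate traces; 6 have nonzero weight after conditioning:
  (Y=0, W=0, Z=1, X=1) weight 1/200
  (Y=0, W=1, Z=1, X=0) weight 1/200
  (Y=0, W=1, Z=1, X=2) weight 1/150
  (Y=1, W=0, Z=0, X=1) weight 3/250
  (Y=1, W=1, Z=0, X=0) weight 1/125
  (Y=1, W=1, Z=0, X=2) weight 4/375
Group by W:
  weight(W=0) = 17/1000
  weight(W=1) = 91/3000
Total weight = 17/1000 + 91/3000 = 71/1500
P(W=0 | obs) = 17/1000 / 71/1500 = 51/142
P(W=1 | obs) = 91/3000 / 71/1500 = 91/142

P(W = 0 | obs) = 51/142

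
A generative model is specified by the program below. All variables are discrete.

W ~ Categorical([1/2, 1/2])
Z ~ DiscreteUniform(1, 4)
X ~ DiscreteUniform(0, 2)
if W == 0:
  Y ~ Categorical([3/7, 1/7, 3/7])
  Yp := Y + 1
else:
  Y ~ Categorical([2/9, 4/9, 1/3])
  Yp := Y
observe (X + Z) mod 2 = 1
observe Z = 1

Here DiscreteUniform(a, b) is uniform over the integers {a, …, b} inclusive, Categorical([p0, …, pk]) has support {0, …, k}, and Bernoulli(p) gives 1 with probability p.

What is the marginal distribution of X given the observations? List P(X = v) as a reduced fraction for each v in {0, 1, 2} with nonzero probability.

Enumerate traces; 12 have nonzero weight after conditioning:
  (W=0, Z=1, X=0, Y=0) weight 1/56
  (W=0, Z=1, X=0, Y=1) weight 1/168
  (W=0, Z=1, X=0, Y=2) weight 1/56
  (W=0, Z=1, X=2, Y=0) weight 1/56
  (W=0, Z=1, X=2, Y=1) weight 1/168
  (W=0, Z=1, X=2, Y=2) weight 1/56
  (W=1, Z=1, X=0, Y=0) weight 1/108
  (W=1, Z=1, X=0, Y=1) weight 1/54
  … 4 more
Group by X:
  weight(X=0) = 1/12
  weight(X=2) = 1/12
Total weight = 1/12 + 1/12 = 1/6
P(X=0 | obs) = 1/12 / 1/6 = 1/2
P(X=2 | obs) = 1/12 / 1/6 = 1/2

P(X=0) = 1/2, P(X=2) = 1/2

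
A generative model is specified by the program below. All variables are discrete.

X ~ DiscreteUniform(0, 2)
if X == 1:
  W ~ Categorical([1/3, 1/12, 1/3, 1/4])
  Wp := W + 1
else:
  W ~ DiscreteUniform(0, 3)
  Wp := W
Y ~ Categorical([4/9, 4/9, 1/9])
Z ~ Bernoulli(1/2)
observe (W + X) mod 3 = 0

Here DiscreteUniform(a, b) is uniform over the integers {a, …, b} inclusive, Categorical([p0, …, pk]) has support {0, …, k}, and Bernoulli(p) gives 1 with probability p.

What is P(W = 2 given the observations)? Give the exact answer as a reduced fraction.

Enumerate traces; 24 have nonzero weight after conditioning:
  (X=0, W=0, Y=0, Z=0) weight 1/54
  (X=0, W=0, Y=0, Z=1) weight 1/54
  (X=0, W=0, Y=1, Z=0) weight 1/54
  (X=0, W=0, Y=1, Z=1) weight 1/54
  (X=0, W=0, Y=2, Z=0) weight 1/216
  (X=0, W=0, Y=2, Z=1) weight 1/216
  (X=0, W=3, Y=0, Z=0) weight 1/54
  (X=0, W=3, Y=0, Z=1) weight 1/54
  (X=1, W=2, Y=0, Z=0) weight 2/81
  (X=2, W=1, Y=0, Z=0) weight 1/54
  … 14 more
Group by W:
  weight(W=0) = 1/12
  weight(W=1) = 1/12
  weight(W=2) = 1/9
  weight(W=3) = 1/12
Total weight = 1/12 + 1/12 + 1/9 + 1/12 = 13/36
P(W=0 | obs) = 1/12 / 13/36 = 3/13
P(W=1 | obs) = 1/12 / 13/36 = 3/13
P(W=2 | obs) = 1/9 / 13/36 = 4/13
P(W=3 | obs) = 1/12 / 13/36 = 3/13

P(W = 2 | obs) = 4/13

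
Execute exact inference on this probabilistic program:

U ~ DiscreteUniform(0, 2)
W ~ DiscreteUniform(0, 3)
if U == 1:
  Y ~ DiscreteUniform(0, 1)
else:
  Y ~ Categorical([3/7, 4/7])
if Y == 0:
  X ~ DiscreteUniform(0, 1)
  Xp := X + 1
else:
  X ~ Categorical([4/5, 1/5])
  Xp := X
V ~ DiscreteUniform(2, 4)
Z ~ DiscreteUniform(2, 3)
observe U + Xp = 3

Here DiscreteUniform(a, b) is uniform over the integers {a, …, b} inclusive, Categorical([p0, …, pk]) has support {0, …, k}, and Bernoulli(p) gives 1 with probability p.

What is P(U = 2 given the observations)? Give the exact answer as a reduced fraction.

Enumerate traces; 72 have nonzero weight after conditioning:
  (U=1, W=0, Y=0, X=1, V=2, Z=2) weight 1/288
  (U=1, W=0, Y=0, X=1, V=2, Z=3) weight 1/288
  (U=1, W=0, Y=0, X=1, V=3, Z=2) weight 1/288
  (U=1, W=0, Y=0, X=1, V=3, Z=3) weight 1/288
  (U=1, W=0, Y=0, X=1, V=4, Z=2) weight 1/288
  (U=1, W=0, Y=0, X=1, V=4, Z=3) weight 1/288
  (U=1, W=1, Y=0, X=1, V=2, Z=2) weight 1/288
  (U=1, W=1, Y=0, X=1, V=2, Z=3) weight 1/288
  (U=2, W=0, Y=0, X=0, V=2, Z=2) weight 1/336
  … 63 more
Group by U:
  weight(U=1) = 1/12
  weight(U=2) = 23/210
Total weight = 1/12 + 23/210 = 27/140
P(U=1 | obs) = 1/12 / 27/140 = 35/81
P(U=2 | obs) = 23/210 / 27/140 = 46/81

P(U = 2 | obs) = 46/81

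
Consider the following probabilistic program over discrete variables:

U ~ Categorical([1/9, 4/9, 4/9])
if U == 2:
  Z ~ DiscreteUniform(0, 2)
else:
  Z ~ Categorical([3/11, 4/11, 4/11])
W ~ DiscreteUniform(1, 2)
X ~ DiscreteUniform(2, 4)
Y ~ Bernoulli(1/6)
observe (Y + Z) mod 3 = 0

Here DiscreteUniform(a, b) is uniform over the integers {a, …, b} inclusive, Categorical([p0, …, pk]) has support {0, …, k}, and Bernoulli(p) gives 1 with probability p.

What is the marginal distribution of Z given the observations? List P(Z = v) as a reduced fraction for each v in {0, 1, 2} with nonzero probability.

Enumerate traces; 36 have nonzero weight after conditioning:
  (U=0, Z=0, W=1, X=2, Y=0) weight 5/1188
  (U=0, Z=0, W=1, X=3, Y=0) weight 5/1188
  (U=0, Z=0, W=1, X=4, Y=0) weight 5/1188
  (U=0, Z=0, W=2, X=2, Y=0) weight 5/1188
  (U=0, Z=0, W=2, X=3, Y=0) weight 5/1188
  (U=0, Z=0, W=2, X=4, Y=0) weight 5/1188
  (U=0, Z=2, W=1, X=2, Y=1) weight 1/891
  (U=0, Z=2, W=1, X=3, Y=1) weight 1/891
  … 28 more
Group by Z:
  weight(Z=0) = 445/1782
  weight(Z=2) = 52/891
Total weight = 445/1782 + 52/891 = 61/198
P(Z=0 | obs) = 445/1782 / 61/198 = 445/549
P(Z=2 | obs) = 52/891 / 61/198 = 104/549

P(Z=0) = 445/549, P(Z=2) = 104/549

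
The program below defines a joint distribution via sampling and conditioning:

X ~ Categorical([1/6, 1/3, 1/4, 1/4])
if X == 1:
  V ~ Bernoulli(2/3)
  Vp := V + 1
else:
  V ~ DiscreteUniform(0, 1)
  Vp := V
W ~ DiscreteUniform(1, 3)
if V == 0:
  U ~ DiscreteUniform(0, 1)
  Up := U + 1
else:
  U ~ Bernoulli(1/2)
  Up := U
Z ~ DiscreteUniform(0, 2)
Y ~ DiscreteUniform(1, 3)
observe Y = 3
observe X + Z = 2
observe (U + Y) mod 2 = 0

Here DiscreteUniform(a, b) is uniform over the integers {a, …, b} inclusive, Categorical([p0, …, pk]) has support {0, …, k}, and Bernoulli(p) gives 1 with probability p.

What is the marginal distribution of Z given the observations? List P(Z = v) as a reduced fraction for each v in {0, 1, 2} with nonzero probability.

Enumerate traces; 18 have nonzero weight after conditioning:
  (X=0, V=0, W=1, U=1, Z=2, Y=3) weight 1/648
  (X=0, V=0, W=2, U=1, Z=2, Y=3) weight 1/648
  (X=0, V=0, W=3, U=1, Z=2, Y=3) weight 1/648
  (X=0, V=1, W=1, U=1, Z=2, Y=3) weight 1/648
  (X=0, V=1, W=2, U=1, Z=2, Y=3) weight 1/648
  (X=0, V=1, W=3, U=1, Z=2, Y=3) weight 1/648
  (X=1, V=0, W=1, U=1, Z=1, Y=3) weight 1/486
  (X=1, V=0, W=2, U=1, Z=1, Y=3) weight 1/486
  (X=2, V=0, W=1, U=1, Z=0, Y=3) weight 1/432
  … 9 more
Group by Z:
  weight(Z=0) = 1/72
  weight(Z=1) = 1/54
  weight(Z=2) = 1/108
Total weight = 1/72 + 1/54 + 1/108 = 1/24
P(Z=0 | obs) = 1/72 / 1/24 = 1/3
P(Z=1 | obs) = 1/54 / 1/24 = 4/9
P(Z=2 | obs) = 1/108 / 1/24 = 2/9

P(Z=0) = 1/3, P(Z=1) = 4/9, P(Z=2) = 2/9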